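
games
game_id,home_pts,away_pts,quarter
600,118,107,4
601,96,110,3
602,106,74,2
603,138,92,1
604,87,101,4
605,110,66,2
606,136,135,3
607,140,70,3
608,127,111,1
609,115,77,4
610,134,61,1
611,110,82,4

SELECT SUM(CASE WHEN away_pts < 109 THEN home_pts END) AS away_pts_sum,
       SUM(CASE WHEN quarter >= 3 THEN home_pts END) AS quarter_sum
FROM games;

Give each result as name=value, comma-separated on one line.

[away_pts_sum: away_pts < 109]
game_id=600: ✓ → 118
game_id=601: ✗
game_id=602: ✓ → 106
game_id=603: ✓ → 138
game_id=604: ✓ → 87
game_id=605: ✓ → 110
game_id=606: ✗
game_id=607: ✓ → 140
game_id=608: ✗
game_id=609: ✓ → 115
game_id=610: ✓ → 134
game_id=611: ✓ → 110
away_pts_sum = 118 + 106 + 138 + 87 + 110 + 140 + 115 + 134 + 110 = 1058
—
[quarter_sum: quarter >= 3]
game_id=600: ✓ → 118
game_id=601: ✓ → 96
game_id=602: ✗
game_id=603: ✗
game_id=604: ✓ → 87
game_id=605: ✗
game_id=606: ✓ → 136
game_id=607: ✓ → 140
game_id=608: ✗
game_id=609: ✓ → 115
game_id=610: ✗
game_id=611: ✓ → 110
quarter_sum = 118 + 96 + 87 + 136 + 140 + 115 + 110 = 802

away_pts_sum=1058, quarter_sum=802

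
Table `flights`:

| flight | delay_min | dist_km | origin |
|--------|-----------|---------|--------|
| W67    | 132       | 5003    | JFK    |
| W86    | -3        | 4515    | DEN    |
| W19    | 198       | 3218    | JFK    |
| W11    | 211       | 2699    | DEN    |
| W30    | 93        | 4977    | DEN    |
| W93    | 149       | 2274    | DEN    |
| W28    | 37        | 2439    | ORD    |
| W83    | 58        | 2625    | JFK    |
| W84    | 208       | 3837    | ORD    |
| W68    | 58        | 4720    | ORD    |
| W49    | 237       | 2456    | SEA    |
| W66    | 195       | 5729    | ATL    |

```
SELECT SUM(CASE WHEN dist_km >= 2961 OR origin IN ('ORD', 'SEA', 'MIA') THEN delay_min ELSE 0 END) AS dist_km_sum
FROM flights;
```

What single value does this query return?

flight=W67: ✓ → 132
flight=W86: ✓ → -3
flight=W19: ✓ → 198
flight=W11: ✗
flight=W30: ✓ → 93
flight=W93: ✗
flight=W28: ✓ → 37
flight=W83: ✗
flight=W84: ✓ → 208
flight=W68: ✓ → 58
flight=W49: ✓ → 237
flight=W66: ✓ → 195
dist_km_sum = 132 + -3 + 198 + 93 + 37 + 208 + 58 + 237 + 195 = 1155

1155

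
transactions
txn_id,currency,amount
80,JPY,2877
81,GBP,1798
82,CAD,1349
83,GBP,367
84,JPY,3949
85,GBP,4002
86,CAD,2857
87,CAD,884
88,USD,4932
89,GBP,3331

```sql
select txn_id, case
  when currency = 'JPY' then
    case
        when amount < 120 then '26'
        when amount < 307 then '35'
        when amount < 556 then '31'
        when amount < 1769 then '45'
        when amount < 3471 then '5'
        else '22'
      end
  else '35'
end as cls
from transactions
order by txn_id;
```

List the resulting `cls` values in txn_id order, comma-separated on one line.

5, 35, 35, 35, 22, 35, 35, 35, 35, 35

txn_id=80: currency='JPY' → inner[amount < 3471] → 5
txn_id=81: currency='GBP' → outer ELSE → 35
txn_id=82: currency='CAD' → outer ELSE → 35
txn_id=83: currency='GBP' → outer ELSE → 35
txn_id=84: currency='JPY' → inner[ELSE] → 22
txn_id=85: currency='GBP' → outer ELSE → 35
txn_id=86: currency='CAD' → outer ELSE → 35
txn_id=87: currency='CAD' → outer ELSE → 35
txn_id=88: currency='USD' → outer ELSE → 35
txn_id=89: currency='GBP' → outer ELSE → 35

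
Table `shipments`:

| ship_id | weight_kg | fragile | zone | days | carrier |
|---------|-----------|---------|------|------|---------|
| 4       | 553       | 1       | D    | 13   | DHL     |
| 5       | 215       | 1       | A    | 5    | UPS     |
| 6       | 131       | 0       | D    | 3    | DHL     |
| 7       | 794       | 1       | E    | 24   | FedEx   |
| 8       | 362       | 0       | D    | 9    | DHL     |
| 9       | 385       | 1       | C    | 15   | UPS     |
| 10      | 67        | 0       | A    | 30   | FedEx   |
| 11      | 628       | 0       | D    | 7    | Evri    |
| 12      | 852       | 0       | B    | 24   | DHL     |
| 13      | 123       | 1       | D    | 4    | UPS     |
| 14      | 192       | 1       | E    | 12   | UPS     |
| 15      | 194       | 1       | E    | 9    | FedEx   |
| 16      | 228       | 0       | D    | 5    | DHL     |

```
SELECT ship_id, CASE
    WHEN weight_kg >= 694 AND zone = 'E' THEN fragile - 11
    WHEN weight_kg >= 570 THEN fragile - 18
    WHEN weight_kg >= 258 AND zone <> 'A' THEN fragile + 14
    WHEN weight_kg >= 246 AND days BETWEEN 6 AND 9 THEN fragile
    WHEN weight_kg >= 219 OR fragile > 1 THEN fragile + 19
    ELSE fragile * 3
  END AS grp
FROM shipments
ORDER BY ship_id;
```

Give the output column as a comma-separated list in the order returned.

ship_id=4: weight_kg >= 258 AND zone <> 'A' → 15
ship_id=5: ELSE → 3
ship_id=6: ELSE → 0
ship_id=7: weight_kg >= 694 AND zone = 'E' → -10
ship_id=8: weight_kg >= 258 AND zone <> 'A' → 14
ship_id=9: weight_kg >= 258 AND zone <> 'A' → 15
ship_id=10: ELSE → 0
ship_id=11: weight_kg >= 570 → -18
ship_id=12: weight_kg >= 570 → -18
ship_id=13: ELSE → 3
ship_id=14: ELSE → 3
ship_id=15: ELSE → 3
ship_id=16: weight_kg >= 219 OR fragile > 1 → 19

15, 3, 0, -10, 14, 15, 0, -18, -18, 3, 3, 3, 19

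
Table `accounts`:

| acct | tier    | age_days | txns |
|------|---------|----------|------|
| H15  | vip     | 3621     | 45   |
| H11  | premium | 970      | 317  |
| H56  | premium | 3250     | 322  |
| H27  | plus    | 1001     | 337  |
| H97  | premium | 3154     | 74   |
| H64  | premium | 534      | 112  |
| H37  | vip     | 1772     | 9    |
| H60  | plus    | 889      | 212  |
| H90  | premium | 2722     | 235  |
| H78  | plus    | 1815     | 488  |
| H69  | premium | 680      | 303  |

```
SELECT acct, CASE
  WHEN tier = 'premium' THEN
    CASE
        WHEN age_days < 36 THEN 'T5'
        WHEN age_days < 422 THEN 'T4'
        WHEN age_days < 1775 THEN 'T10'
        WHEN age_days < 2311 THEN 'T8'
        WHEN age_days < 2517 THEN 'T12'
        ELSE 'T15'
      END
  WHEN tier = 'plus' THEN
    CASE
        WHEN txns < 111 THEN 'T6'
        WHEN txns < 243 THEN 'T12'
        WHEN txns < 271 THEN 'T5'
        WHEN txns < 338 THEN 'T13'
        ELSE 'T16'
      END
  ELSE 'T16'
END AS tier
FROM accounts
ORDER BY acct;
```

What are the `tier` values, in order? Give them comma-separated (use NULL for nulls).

acct=H11: tier='premium' → inner[age_days < 1775] → T10
acct=H15: tier='vip' → outer ELSE → T16
acct=H27: tier='plus' → inner[txns < 338] → T13
acct=H37: tier='vip' → outer ELSE → T16
acct=H56: tier='premium' → inner[ELSE] → T15
acct=H60: tier='plus' → inner[txns < 243] → T12
acct=H64: tier='premium' → inner[age_days < 1775] → T10
acct=H69: tier='premium' → inner[age_days < 1775] → T10
acct=H78: tier='plus' → inner[ELSE] → T16
acct=H90: tier='premium' → inner[ELSE] → T15
acct=H97: tier='premium' → inner[ELSE] → T15

T10, T16, T13, T16, T15, T12, T10, T10, T16, T15, T15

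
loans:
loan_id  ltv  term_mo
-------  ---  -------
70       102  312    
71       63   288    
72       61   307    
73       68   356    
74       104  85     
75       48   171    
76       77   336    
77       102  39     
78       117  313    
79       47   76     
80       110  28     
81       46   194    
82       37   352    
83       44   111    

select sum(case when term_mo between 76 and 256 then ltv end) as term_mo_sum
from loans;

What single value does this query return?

loan_id=70: ✗
loan_id=71: ✗
loan_id=72: ✗
loan_id=73: ✗
loan_id=74: ✓ → 104
loan_id=75: ✓ → 48
loan_id=76: ✗
loan_id=77: ✗
loan_id=78: ✗
loan_id=79: ✓ → 47
loan_id=80: ✗
loan_id=81: ✓ → 46
loan_id=82: ✗
loan_id=83: ✓ → 44
term_mo_sum = 104 + 48 + 47 + 46 + 44 = 289

289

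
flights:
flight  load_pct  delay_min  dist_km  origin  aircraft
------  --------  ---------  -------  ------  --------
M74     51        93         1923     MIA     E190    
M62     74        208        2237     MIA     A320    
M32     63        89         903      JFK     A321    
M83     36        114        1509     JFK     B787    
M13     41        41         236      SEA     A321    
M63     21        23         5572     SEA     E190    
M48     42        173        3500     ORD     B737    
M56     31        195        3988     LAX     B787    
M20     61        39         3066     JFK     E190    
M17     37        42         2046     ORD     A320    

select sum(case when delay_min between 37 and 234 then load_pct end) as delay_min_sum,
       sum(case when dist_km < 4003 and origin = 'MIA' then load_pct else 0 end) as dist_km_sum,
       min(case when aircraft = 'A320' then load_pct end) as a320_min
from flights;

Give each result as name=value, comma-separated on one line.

delay_min_sum=436, dist_km_sum=125, a320_min=37

[delay_min_sum: delay_min between 37 and 234]
flight=M74: ✓ → 51
flight=M62: ✓ → 74
flight=M32: ✓ → 63
flight=M83: ✓ → 36
flight=M13: ✓ → 41
flight=M63: ✗
flight=M48: ✓ → 42
flight=M56: ✓ → 31
flight=M20: ✓ → 61
flight=M17: ✓ → 37
delay_min_sum = 51 + 74 + 63 + 36 + 41 + 42 + 31 + 61 + 37 = 436
—
[dist_km_sum: dist_km < 4003 and origin = 'MIA']
flight=M74: ✓ → 51
flight=M62: ✓ → 74
flight=M32: ✗
flight=M83: ✗
flight=M13: ✗
flight=M63: ✗
flight=M48: ✗
flight=M56: ✗
flight=M20: ✗
flight=M17: ✗
dist_km_sum = 51 + 74 = 125
—
[a320_min: aircraft = 'A320']
flight=M74: ✗
flight=M62: ✓ → 74
flight=M32: ✗
flight=M83: ✗
flight=M13: ✗
flight=M63: ✗
flight=M48: ✗
flight=M56: ✗
flight=M20: ✗
flight=M17: ✓ → 37
a320_min = MIN(74, 37) = 37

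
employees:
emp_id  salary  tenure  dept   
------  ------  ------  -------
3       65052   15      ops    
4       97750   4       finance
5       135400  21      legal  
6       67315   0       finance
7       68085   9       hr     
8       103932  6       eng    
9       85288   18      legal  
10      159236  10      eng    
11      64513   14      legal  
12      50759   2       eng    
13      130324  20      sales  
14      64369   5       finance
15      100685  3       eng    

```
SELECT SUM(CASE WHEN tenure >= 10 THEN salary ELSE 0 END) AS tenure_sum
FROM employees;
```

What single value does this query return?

emp_id=3: ✓ → 65052
emp_id=4: ✗
emp_id=5: ✓ → 135400
emp_id=6: ✗
emp_id=7: ✗
emp_id=8: ✗
emp_id=9: ✓ → 85288
emp_id=10: ✓ → 159236
emp_id=11: ✓ → 64513
emp_id=12: ✗
emp_id=13: ✓ → 130324
emp_id=14: ✗
emp_id=15: ✗
tenure_sum = 65052 + 135400 + 85288 + 159236 + 64513 + 130324 = 639813

639813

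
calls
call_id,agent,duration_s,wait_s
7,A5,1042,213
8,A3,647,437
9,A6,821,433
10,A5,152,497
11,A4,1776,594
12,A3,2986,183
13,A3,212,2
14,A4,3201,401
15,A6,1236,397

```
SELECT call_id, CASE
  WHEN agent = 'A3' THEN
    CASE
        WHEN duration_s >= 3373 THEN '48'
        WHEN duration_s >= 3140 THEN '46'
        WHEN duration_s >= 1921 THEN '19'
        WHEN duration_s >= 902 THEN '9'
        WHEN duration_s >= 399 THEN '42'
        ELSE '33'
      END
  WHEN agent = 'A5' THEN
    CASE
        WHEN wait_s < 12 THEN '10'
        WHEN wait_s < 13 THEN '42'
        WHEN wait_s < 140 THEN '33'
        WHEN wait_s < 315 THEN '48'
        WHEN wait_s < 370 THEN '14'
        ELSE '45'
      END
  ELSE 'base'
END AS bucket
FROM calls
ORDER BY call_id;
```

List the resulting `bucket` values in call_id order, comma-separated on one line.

call_id=7: agent='A5' → inner[wait_s < 315] → 48
call_id=8: agent='A3' → inner[duration_s >= 399] → 42
call_id=9: agent='A6' → outer ELSE → base
call_id=10: agent='A5' → inner[ELSE] → 45
call_id=11: agent='A4' → outer ELSE → base
call_id=12: agent='A3' → inner[duration_s >= 1921] → 19
call_id=13: agent='A3' → inner[ELSE] → 33
call_id=14: agent='A4' → outer ELSE → base
call_id=15: agent='A6' → outer ELSE → base

48, 42, base, 45, base, 19, 33, base, base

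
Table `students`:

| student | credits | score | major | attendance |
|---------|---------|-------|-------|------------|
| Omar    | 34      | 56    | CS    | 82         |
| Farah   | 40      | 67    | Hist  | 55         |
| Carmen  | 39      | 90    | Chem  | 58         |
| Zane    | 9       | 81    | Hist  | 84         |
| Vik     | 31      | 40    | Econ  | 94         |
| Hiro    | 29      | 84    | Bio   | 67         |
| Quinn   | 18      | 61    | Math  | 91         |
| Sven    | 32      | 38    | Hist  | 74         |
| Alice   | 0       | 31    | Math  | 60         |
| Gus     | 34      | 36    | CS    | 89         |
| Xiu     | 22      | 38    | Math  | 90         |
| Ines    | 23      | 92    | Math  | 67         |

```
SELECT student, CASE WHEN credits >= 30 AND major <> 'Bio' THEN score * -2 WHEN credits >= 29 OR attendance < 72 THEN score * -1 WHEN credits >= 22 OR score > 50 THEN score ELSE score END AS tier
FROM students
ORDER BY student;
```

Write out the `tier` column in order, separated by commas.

student=Alice: credits >= 29 OR attendance < 72 → -31
student=Carmen: credits >= 30 AND major <> 'Bio' → -180
student=Farah: credits >= 30 AND major <> 'Bio' → -134
student=Gus: credits >= 30 AND major <> 'Bio' → -72
student=Hiro: credits >= 29 OR attendance < 72 → -84
student=Ines: credits >= 29 OR attendance < 72 → -92
student=Omar: credits >= 30 AND major <> 'Bio' → -112
student=Quinn: credits >= 22 OR score > 50 → 61
student=Sven: credits >= 30 AND major <> 'Bio' → -76
student=Vik: credits >= 30 AND major <> 'Bio' → -80
student=Xiu: credits >= 22 OR score > 50 → 38
student=Zane: credits >= 22 OR score > 50 → 81

-31, -180, -134, -72, -84, -92, -112, 61, -76, -80, 38, 81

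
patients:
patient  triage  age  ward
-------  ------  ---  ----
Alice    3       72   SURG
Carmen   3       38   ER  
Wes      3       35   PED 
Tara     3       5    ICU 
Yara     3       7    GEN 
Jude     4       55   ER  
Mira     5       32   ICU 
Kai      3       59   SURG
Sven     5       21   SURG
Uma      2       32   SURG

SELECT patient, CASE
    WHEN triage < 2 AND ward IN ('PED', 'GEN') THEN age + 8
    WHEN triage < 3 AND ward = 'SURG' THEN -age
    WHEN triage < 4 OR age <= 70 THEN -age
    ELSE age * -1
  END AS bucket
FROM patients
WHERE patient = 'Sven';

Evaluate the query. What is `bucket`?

-21

patient = Sven: triage=5, age=21, ward=SURG.
triage < 2 AND ward IN ('PED', 'GEN') → false
triage < 3 AND ward = 'SURG' → false
triage < 4 OR age <= 70 → true → -21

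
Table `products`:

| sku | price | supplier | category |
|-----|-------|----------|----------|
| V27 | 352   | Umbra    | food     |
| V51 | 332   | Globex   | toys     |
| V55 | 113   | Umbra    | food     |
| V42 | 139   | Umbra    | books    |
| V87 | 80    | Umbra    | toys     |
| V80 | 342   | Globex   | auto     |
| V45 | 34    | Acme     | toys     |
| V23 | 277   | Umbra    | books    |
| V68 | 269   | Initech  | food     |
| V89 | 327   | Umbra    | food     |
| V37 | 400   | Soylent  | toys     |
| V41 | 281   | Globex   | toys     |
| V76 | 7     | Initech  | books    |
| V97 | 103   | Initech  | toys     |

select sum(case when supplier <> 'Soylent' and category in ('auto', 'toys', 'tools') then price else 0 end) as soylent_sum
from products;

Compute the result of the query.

sku=V27: ✗
sku=V51: ✓ → 332
sku=V55: ✗
sku=V42: ✗
sku=V87: ✓ → 80
sku=V80: ✓ → 342
sku=V45: ✓ → 34
sku=V23: ✗
sku=V68: ✗
sku=V89: ✗
sku=V37: ✗
sku=V41: ✓ → 281
sku=V76: ✗
sku=V97: ✓ → 103
soylent_sum = 332 + 80 + 342 + 34 + 281 + 103 = 1172

1172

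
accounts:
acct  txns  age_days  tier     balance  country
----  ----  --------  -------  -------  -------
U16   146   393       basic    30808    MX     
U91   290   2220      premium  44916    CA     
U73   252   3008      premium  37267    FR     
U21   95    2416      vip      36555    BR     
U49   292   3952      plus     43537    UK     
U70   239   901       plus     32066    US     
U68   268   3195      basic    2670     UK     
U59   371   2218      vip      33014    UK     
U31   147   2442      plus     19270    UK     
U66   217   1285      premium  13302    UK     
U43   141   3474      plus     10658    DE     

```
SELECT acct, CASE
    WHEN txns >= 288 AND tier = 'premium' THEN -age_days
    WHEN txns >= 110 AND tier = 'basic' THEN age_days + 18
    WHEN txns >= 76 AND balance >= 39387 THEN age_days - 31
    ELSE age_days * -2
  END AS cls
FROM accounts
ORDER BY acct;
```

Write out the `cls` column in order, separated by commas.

acct=U16: txns >= 110 AND tier = 'basic' → 411
acct=U21: ELSE → -4832
acct=U31: ELSE → -4884
acct=U43: ELSE → -6948
acct=U49: txns >= 76 AND balance >= 39387 → 3921
acct=U59: ELSE → -4436
acct=U66: ELSE → -2570
acct=U68: txns >= 110 AND tier = 'basic' → 3213
acct=U70: ELSE → -1802
acct=U73: ELSE → -6016
acct=U91: txns >= 288 AND tier = 'premium' → -2220

411, -4832, -4884, -6948, 3921, -4436, -2570, 3213, -1802, -6016, -2220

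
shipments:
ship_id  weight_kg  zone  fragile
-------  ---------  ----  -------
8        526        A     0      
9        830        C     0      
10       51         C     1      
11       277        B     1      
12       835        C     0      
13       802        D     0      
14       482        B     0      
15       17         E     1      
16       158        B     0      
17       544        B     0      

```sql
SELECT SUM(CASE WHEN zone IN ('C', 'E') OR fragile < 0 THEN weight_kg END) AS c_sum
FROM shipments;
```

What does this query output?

ship_id=8: ✗
ship_id=9: ✓ → 830
ship_id=10: ✓ → 51
ship_id=11: ✗
ship_id=12: ✓ → 835
ship_id=13: ✗
ship_id=14: ✗
ship_id=15: ✓ → 17
ship_id=16: ✗
ship_id=17: ✗
c_sum = 830 + 51 + 835 + 17 = 1733

1733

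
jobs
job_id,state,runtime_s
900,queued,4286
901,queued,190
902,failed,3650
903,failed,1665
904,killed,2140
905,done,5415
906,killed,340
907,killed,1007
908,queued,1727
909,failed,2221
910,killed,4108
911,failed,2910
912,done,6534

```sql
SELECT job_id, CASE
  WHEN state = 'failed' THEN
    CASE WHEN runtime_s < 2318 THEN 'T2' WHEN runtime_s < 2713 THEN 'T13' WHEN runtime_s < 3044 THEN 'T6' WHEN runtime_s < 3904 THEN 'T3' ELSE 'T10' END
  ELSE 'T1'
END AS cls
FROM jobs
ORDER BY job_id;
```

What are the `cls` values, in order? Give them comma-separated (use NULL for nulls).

T1, T1, T3, T2, T1, T1, T1, T1, T1, T2, T1, T6, T1

job_id=900: state='queued' → outer ELSE → T1
job_id=901: state='queued' → outer ELSE → T1
job_id=902: state='failed' → inner[runtime_s < 3904] → T3
job_id=903: state='failed' → inner[runtime_s < 2318] → T2
job_id=904: state='killed' → outer ELSE → T1
job_id=905: state='done' → outer ELSE → T1
job_id=906: state='killed' → outer ELSE → T1
job_id=907: state='killed' → outer ELSE → T1
job_id=908: state='queued' → outer ELSE → T1
job_id=909: state='failed' → inner[runtime_s < 2318] → T2
job_id=910: state='killed' → outer ELSE → T1
job_id=911: state='failed' → inner[runtime_s < 3044] → T6
job_id=912: state='done' → outer ELSE → T1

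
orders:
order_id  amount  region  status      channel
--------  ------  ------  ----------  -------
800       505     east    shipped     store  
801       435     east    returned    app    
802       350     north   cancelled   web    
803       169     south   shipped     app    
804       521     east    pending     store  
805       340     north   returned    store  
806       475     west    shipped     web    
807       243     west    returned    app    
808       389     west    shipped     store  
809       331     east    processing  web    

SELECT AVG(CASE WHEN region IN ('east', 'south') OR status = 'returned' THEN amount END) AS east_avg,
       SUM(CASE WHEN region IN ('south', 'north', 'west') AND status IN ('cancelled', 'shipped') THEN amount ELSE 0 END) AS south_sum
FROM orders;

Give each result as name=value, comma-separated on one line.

east_avg=363.4285714286, south_sum=1383

[east_avg: region IN ('east', 'south') OR status = 'returned']
order_id=800: ✓ → 505
order_id=801: ✓ → 435
order_id=802: ✗
order_id=803: ✓ → 169
order_id=804: ✓ → 521
order_id=805: ✓ → 340
order_id=806: ✗
order_id=807: ✓ → 243
order_id=808: ✗
order_id=809: ✓ → 331
east_avg = (505 + 435 + 169 + 521 + 340 + 243 + 331) / 7 = 363.4285714286
—
[south_sum: region IN ('south', 'north', 'west') AND status IN ('cancelled', 'shipped')]
order_id=800: ✗
order_id=801: ✗
order_id=802: ✓ → 350
order_id=803: ✓ → 169
order_id=804: ✗
order_id=805: ✗
order_id=806: ✓ → 475
order_id=807: ✗
order_id=808: ✓ → 389
order_id=809: ✗
south_sum = 350 + 169 + 475 + 389 = 1383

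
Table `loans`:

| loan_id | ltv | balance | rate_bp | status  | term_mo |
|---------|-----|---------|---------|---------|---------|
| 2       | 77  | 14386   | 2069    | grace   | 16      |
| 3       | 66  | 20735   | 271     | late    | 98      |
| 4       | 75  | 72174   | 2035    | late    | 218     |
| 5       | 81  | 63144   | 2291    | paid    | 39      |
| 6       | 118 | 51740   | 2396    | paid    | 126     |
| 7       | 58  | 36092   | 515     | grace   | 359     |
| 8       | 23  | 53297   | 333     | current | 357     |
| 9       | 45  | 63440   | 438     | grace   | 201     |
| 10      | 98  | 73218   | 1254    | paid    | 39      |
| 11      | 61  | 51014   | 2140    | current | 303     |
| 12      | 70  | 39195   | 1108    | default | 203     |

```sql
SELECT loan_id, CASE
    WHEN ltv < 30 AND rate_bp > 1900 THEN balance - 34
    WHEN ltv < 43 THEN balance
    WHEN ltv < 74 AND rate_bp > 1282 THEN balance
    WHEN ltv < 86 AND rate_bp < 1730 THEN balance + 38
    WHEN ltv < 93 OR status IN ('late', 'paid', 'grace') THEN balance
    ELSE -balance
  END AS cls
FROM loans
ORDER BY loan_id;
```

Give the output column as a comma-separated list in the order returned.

loan_id=2: ltv < 93 OR status IN ('late', 'paid', 'grace') → 14386
loan_id=3: ltv < 86 AND rate_bp < 1730 → 20773
loan_id=4: ltv < 93 OR status IN ('late', 'paid', 'grace') → 72174
loan_id=5: ltv < 93 OR status IN ('late', 'paid', 'grace') → 63144
loan_id=6: ltv < 93 OR status IN ('late', 'paid', 'grace') → 51740
loan_id=7: ltv < 86 AND rate_bp < 1730 → 36130
loan_id=8: ltv < 43 → 53297
loan_id=9: ltv < 86 AND rate_bp < 1730 → 63478
loan_id=10: ltv < 93 OR status IN ('late', 'paid', 'grace') → 73218
loan_id=11: ltv < 74 AND rate_bp > 1282 → 51014
loan_id=12: ltv < 86 AND rate_bp < 1730 → 39233

14386, 20773, 72174, 63144, 51740, 36130, 53297, 63478, 73218, 51014, 39233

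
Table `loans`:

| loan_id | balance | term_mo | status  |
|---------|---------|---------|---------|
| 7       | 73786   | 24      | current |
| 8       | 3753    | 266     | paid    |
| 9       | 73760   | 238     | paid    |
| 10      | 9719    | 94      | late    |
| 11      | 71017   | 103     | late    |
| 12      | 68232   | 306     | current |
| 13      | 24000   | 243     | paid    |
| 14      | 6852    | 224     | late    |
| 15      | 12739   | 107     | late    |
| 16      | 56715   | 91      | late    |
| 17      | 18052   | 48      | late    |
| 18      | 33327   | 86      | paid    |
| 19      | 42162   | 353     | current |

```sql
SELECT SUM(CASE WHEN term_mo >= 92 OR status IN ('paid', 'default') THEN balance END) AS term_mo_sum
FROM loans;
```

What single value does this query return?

345561

loan_id=7: ✗
loan_id=8: ✓ → 3753
loan_id=9: ✓ → 73760
loan_id=10: ✓ → 9719
loan_id=11: ✓ → 71017
loan_id=12: ✓ → 68232
loan_id=13: ✓ → 24000
loan_id=14: ✓ → 6852
loan_id=15: ✓ → 12739
loan_id=16: ✗
loan_id=17: ✗
loan_id=18: ✓ → 33327
loan_id=19: ✓ → 42162
term_mo_sum = 3753 + 73760 + 9719 + 71017 + 68232 + 24000 + 6852 + 12739 + 33327 + 42162 = 345561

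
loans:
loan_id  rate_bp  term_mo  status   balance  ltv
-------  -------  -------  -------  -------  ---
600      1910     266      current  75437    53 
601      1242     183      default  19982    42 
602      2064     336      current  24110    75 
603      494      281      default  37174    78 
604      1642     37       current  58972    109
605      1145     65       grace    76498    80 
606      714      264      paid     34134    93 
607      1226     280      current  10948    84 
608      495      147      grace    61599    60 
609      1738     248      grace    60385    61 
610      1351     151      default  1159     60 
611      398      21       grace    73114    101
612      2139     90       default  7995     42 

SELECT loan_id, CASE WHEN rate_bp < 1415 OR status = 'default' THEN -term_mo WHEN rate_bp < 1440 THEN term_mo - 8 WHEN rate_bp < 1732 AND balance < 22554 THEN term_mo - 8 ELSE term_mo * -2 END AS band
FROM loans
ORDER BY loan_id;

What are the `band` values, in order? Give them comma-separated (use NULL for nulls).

-532, -183, -672, -281, -74, -65, -264, -280, -147, -496, -151, -21, -90

loan_id=600: ELSE → -532
loan_id=601: rate_bp < 1415 OR status = 'default' → -183
loan_id=602: ELSE → -672
loan_id=603: rate_bp < 1415 OR status = 'default' → -281
loan_id=604: ELSE → -74
loan_id=605: rate_bp < 1415 OR status = 'default' → -65
loan_id=606: rate_bp < 1415 OR status = 'default' → -264
loan_id=607: rate_bp < 1415 OR status = 'default' → -280
loan_id=608: rate_bp < 1415 OR status = 'default' → -147
loan_id=609: ELSE → -496
loan_id=610: rate_bp < 1415 OR status = 'default' → -151
loan_id=611: rate_bp < 1415 OR status = 'default' → -21
loan_id=612: rate_bp < 1415 OR status = 'default' → -90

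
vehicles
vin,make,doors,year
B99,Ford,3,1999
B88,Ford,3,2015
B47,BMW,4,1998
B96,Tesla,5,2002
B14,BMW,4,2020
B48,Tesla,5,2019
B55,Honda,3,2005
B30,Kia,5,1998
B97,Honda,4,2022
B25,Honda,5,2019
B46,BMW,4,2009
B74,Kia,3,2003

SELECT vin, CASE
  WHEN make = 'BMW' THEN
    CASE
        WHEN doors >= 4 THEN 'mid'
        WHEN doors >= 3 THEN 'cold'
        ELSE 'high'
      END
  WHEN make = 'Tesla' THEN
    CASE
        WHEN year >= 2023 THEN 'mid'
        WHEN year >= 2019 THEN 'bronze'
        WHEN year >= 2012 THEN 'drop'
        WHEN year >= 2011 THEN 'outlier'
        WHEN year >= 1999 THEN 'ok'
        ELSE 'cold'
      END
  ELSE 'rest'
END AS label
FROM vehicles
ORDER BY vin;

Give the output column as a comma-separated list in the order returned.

mid, rest, rest, mid, mid, bronze, rest, rest, rest, ok, rest, rest

vin=B14: make='BMW' → inner[doors >= 4] → mid
vin=B25: make='Honda' → outer ELSE → rest
vin=B30: make='Kia' → outer ELSE → rest
vin=B46: make='BMW' → inner[doors >= 4] → mid
vin=B47: make='BMW' → inner[doors >= 4] → mid
vin=B48: make='Tesla' → inner[year >= 2019] → bronze
vin=B55: make='Honda' → outer ELSE → rest
vin=B74: make='Kia' → outer ELSE → rest
vin=B88: make='Ford' → outer ELSE → rest
vin=B96: make='Tesla' → inner[year >= 1999] → ok
vin=B97: make='Honda' → outer ELSE → rest
vin=B99: make='Ford' → outer ELSE → rest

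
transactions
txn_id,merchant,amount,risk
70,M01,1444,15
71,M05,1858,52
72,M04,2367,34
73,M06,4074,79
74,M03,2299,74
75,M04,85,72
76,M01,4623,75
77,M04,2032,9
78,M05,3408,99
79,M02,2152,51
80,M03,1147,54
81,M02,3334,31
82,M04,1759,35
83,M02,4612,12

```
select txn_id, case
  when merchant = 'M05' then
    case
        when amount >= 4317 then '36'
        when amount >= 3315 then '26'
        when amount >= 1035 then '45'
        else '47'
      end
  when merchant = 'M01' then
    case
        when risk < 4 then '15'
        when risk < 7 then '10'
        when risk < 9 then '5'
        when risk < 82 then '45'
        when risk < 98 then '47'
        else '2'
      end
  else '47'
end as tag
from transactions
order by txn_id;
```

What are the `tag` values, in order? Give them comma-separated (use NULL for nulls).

45, 45, 47, 47, 47, 47, 45, 47, 26, 47, 47, 47, 47, 47

txn_id=70: merchant='M01' → inner[risk < 82] → 45
txn_id=71: merchant='M05' → inner[amount >= 1035] → 45
txn_id=72: merchant='M04' → outer ELSE → 47
txn_id=73: merchant='M06' → outer ELSE → 47
txn_id=74: merchant='M03' → outer ELSE → 47
txn_id=75: merchant='M04' → outer ELSE → 47
txn_id=76: merchant='M01' → inner[risk < 82] → 45
txn_id=77: merchant='M04' → outer ELSE → 47
txn_id=78: merchant='M05' → inner[amount >= 3315] → 26
txn_id=79: merchant='M02' → outer ELSE → 47
txn_id=80: merchant='M03' → outer ELSE → 47
txn_id=81: merchant='M02' → outer ELSE → 47
txn_id=82: merchant='M04' → outer ELSE → 47
txn_id=83: merchant='M02' → outer ELSE → 47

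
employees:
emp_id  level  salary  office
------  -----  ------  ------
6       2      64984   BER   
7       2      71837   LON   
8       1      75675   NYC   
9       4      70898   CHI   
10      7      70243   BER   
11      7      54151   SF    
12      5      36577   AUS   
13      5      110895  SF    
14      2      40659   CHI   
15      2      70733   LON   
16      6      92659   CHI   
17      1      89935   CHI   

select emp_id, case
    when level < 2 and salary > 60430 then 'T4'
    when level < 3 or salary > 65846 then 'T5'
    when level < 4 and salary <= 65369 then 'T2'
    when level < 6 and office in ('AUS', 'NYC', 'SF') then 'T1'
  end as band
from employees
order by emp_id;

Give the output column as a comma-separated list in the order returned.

T5, T5, T4, T5, T5, NULL, T1, T5, T5, T5, T5, T4

emp_id=6: level < 3 or salary > 65846 → T5
emp_id=7: level < 3 or salary > 65846 → T5
emp_id=8: level < 2 and salary > 60430 → T4
emp_id=9: level < 3 or salary > 65846 → T5
emp_id=10: level < 3 or salary > 65846 → T5
emp_id=11: (no match → NULL) → NULL
emp_id=12: level < 6 and office in ('AUS', 'NYC', 'SF') → T1
emp_id=13: level < 3 or salary > 65846 → T5
emp_id=14: level < 3 or salary > 65846 → T5
emp_id=15: level < 3 or salary > 65846 → T5
emp_id=16: level < 3 or salary > 65846 → T5
emp_id=17: level < 2 and salary > 60430 → T4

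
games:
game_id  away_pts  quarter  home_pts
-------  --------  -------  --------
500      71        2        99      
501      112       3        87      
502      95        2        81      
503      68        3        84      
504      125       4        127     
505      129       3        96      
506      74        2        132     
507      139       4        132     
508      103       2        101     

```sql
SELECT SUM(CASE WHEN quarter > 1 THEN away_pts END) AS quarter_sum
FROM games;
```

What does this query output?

916

game_id=500: ✓ → 71
game_id=501: ✓ → 112
game_id=502: ✓ → 95
game_id=503: ✓ → 68
game_id=504: ✓ → 125
game_id=505: ✓ → 129
game_id=506: ✓ → 74
game_id=507: ✓ → 139
game_id=508: ✓ → 103
quarter_sum = 71 + 112 + 95 + 68 + 125 + 129 + 74 + 139 + 103 = 916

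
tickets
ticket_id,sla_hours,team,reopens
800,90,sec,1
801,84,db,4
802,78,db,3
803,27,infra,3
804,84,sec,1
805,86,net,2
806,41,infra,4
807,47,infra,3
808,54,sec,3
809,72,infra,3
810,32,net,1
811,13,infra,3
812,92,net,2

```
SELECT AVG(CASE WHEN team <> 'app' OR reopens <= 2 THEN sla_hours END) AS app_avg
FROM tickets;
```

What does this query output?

ticket_id=800: ✓ → 90
ticket_id=801: ✓ → 84
ticket_id=802: ✓ → 78
ticket_id=803: ✓ → 27
ticket_id=804: ✓ → 84
ticket_id=805: ✓ → 86
ticket_id=806: ✓ → 41
ticket_id=807: ✓ → 47
ticket_id=808: ✓ → 54
ticket_id=809: ✓ → 72
ticket_id=810: ✓ → 32
ticket_id=811: ✓ → 13
ticket_id=812: ✓ → 92
app_avg = (90 + 84 + 78 + 27 + 84 + 86 + 41 + 47 + 54 + 72 + 32 + 13 + 92) / 13 = 61.5384615385

61.5384615385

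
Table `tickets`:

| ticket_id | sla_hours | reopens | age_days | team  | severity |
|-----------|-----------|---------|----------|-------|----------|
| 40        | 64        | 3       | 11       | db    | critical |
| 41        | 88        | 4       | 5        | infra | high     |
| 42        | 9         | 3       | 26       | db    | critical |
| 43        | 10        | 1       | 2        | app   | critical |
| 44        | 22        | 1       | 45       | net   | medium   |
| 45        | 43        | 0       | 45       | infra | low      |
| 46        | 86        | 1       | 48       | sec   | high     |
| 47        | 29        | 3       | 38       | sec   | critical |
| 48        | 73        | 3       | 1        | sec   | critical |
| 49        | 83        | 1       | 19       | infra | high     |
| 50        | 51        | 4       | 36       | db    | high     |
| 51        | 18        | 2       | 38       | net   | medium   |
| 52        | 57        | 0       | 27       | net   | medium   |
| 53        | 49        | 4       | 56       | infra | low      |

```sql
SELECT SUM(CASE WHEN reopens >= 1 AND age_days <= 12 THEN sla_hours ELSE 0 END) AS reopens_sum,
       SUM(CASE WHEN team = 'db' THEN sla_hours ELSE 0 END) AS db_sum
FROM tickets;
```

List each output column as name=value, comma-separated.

reopens_sum=235, db_sum=124

[reopens_sum: reopens >= 1 AND age_days <= 12]
ticket_id=40: ✓ → 64
ticket_id=41: ✓ → 88
ticket_id=42: ✗
ticket_id=43: ✓ → 10
ticket_id=44: ✗
ticket_id=45: ✗
ticket_id=46: ✗
ticket_id=47: ✗
ticket_id=48: ✓ → 73
ticket_id=49: ✗
ticket_id=50: ✗
ticket_id=51: ✗
ticket_id=52: ✗
ticket_id=53: ✗
reopens_sum = 64 + 88 + 10 + 73 = 235
—
[db_sum: team = 'db']
ticket_id=40: ✓ → 64
ticket_id=41: ✗
ticket_id=42: ✓ → 9
ticket_id=43: ✗
ticket_id=44: ✗
ticket_id=45: ✗
ticket_id=46: ✗
ticket_id=47: ✗
ticket_id=48: ✗
ticket_id=49: ✗
ticket_id=50: ✓ → 51
ticket_id=51: ✗
ticket_id=52: ✗
ticket_id=53: ✗
db_sum = 64 + 9 + 51 = 124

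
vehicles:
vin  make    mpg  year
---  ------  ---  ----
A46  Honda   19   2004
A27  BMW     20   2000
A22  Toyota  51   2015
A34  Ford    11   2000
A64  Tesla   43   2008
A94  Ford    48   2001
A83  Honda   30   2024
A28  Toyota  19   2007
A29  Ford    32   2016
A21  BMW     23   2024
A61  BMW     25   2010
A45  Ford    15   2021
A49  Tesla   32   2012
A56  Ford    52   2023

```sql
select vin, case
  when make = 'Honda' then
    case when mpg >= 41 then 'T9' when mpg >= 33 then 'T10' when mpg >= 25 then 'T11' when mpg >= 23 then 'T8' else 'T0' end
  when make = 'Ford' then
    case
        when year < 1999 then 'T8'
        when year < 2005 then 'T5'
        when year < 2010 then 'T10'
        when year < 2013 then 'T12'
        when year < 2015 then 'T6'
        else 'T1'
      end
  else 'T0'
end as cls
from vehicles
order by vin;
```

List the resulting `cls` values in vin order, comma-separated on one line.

vin=A21: make='BMW' → outer ELSE → T0
vin=A22: make='Toyota' → outer ELSE → T0
vin=A27: make='BMW' → outer ELSE → T0
vin=A28: make='Toyota' → outer ELSE → T0
vin=A29: make='Ford' → inner[ELSE] → T1
vin=A34: make='Ford' → inner[year < 2005] → T5
vin=A45: make='Ford' → inner[ELSE] → T1
vin=A46: make='Honda' → inner[ELSE] → T0
vin=A49: make='Tesla' → outer ELSE → T0
vin=A56: make='Ford' → inner[ELSE] → T1
vin=A61: make='BMW' → outer ELSE → T0
vin=A64: make='Tesla' → outer ELSE → T0
vin=A83: make='Honda' → inner[mpg >= 25] → T11
vin=A94: make='Ford' → inner[year < 2005] → T5

T0, T0, T0, T0, T1, T5, T1, T0, T0, T1, T0, T0, T11, T5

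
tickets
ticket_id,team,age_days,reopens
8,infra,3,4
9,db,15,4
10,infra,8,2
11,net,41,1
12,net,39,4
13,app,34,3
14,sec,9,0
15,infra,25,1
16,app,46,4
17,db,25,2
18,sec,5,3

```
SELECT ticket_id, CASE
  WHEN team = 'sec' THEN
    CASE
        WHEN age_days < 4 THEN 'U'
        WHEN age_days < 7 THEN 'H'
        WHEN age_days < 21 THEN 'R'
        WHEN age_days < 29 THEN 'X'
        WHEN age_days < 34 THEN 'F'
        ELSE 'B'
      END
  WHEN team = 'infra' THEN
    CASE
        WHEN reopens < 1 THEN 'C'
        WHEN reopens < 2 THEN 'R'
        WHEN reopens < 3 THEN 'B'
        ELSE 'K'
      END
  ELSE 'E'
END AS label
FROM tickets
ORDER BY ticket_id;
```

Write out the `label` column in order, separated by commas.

K, E, B, E, E, E, R, R, E, E, H

ticket_id=8: team='infra' → inner[ELSE] → K
ticket_id=9: team='db' → outer ELSE → E
ticket_id=10: team='infra' → inner[reopens < 3] → B
ticket_id=11: team='net' → outer ELSE → E
ticket_id=12: team='net' → outer ELSE → E
ticket_id=13: team='app' → outer ELSE → E
ticket_id=14: team='sec' → inner[age_days < 21] → R
ticket_id=15: team='infra' → inner[reopens < 2] → R
ticket_id=16: team='app' → outer ELSE → E
ticket_id=17: team='db' → outer ELSE → E
ticket_id=18: team='sec' → inner[age_days < 7] → H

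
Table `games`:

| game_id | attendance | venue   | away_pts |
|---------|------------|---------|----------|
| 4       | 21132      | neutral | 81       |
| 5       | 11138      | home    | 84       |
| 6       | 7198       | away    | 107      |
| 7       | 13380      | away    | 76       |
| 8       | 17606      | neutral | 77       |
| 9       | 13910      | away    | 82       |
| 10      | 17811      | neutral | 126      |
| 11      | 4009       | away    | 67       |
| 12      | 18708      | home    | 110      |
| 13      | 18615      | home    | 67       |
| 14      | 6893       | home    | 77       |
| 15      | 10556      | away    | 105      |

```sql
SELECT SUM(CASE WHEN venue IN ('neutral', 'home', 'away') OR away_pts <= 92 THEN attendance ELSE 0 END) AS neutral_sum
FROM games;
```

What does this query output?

160956

game_id=4: ✓ → 21132
game_id=5: ✓ → 11138
game_id=6: ✓ → 7198
game_id=7: ✓ → 13380
game_id=8: ✓ → 17606
game_id=9: ✓ → 13910
game_id=10: ✓ → 17811
game_id=11: ✓ → 4009
game_id=12: ✓ → 18708
game_id=13: ✓ → 18615
game_id=14: ✓ → 6893
game_id=15: ✓ → 10556
neutral_sum = 21132 + 11138 + 7198 + 13380 + 17606 + 13910 + 17811 + 4009 + 18708 + 18615 + 6893 + 10556 = 160956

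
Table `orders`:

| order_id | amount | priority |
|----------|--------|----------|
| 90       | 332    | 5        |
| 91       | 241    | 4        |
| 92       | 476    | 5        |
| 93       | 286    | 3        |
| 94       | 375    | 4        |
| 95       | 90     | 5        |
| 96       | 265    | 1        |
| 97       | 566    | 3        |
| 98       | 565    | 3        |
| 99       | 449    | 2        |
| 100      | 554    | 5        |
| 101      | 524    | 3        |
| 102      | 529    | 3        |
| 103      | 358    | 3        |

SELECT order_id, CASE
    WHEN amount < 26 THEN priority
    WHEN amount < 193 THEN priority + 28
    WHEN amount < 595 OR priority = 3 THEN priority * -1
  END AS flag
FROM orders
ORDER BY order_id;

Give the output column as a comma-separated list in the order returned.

order_id=90: amount < 595 OR priority = 3 → -5
order_id=91: amount < 595 OR priority = 3 → -4
order_id=92: amount < 595 OR priority = 3 → -5
order_id=93: amount < 595 OR priority = 3 → -3
order_id=94: amount < 595 OR priority = 3 → -4
order_id=95: amount < 193 → 33
order_id=96: amount < 595 OR priority = 3 → -1
order_id=97: amount < 595 OR priority = 3 → -3
order_id=98: amount < 595 OR priority = 3 → -3
order_id=99: amount < 595 OR priority = 3 → -2
order_id=100: amount < 595 OR priority = 3 → -5
order_id=101: amount < 595 OR priority = 3 → -3
order_id=102: amount < 595 OR priority = 3 → -3
order_id=103: amount < 595 OR priority = 3 → -3

-5, -4, -5, -3, -4, 33, -1, -3, -3, -2, -5, -3, -3, -3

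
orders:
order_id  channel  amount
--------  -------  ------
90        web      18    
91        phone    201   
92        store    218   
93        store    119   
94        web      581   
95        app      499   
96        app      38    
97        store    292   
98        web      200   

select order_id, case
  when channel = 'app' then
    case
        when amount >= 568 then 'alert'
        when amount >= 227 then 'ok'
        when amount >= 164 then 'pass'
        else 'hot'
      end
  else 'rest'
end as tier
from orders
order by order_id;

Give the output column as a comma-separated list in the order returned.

order_id=90: channel='web' → outer ELSE → rest
order_id=91: channel='phone' → outer ELSE → rest
order_id=92: channel='store' → outer ELSE → rest
order_id=93: channel='store' → outer ELSE → rest
order_id=94: channel='web' → outer ELSE → rest
order_id=95: channel='app' → inner[amount >= 227] → ok
order_id=96: channel='app' → inner[ELSE] → hot
order_id=97: channel='store' → outer ELSE → rest
order_id=98: channel='web' → outer ELSE → rest

rest, rest, rest, rest, rest, ok, hot, rest, rest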